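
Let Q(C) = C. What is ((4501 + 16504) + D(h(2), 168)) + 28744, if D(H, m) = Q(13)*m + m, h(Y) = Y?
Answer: 52101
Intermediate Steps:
D(H, m) = 14*m (D(H, m) = 13*m + m = 14*m)
((4501 + 16504) + D(h(2), 168)) + 28744 = ((4501 + 16504) + 14*168) + 28744 = (21005 + 2352) + 28744 = 23357 + 28744 = 52101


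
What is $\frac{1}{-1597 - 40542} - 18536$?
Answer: $- \frac{781088505}{42139} \approx -18536.0$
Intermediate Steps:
$\frac{1}{-1597 - 40542} - 18536 = \frac{1}{-42139} - 18536 = - \frac{1}{42139} - 18536 = - \frac{781088505}{42139}$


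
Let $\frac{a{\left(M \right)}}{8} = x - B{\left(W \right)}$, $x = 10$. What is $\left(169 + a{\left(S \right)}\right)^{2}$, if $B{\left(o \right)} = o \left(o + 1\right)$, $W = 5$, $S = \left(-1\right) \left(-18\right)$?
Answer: $81$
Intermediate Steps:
$S = 18$
$B{\left(o \right)} = o \left(1 + o\right)$
$a{\left(M \right)} = -160$ ($a{\left(M \right)} = 8 \left(10 - 5 \left(1 + 5\right)\right) = 8 \left(10 - 5 \cdot 6\right) = 8 \left(10 - 30\right) = 8 \left(-20\right) = -160$)
$\left(169 + a{\left(S \right)}\right)^{2} = \left(169 - 160\right)^{2} = 9^{2} = 81$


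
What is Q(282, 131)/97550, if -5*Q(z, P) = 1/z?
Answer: -1/137545500 ≈ -7.2703e-9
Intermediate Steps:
Q(z, P) = -1/(5*z)
Q(282, 131)/97550 = -1/5/282/97550 = -1/5*1/282*(1/97550) = -1/1410*1/97550 = -1/137545500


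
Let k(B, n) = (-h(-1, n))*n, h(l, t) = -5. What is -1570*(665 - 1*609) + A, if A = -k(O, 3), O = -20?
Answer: -87935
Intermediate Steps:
k(B, n) = 5*n (k(B, n) = (-1*(-5))*n = 5*n)
A = -15 (A = -5*3 = -1*15 = -15)
-1570*(665 - 1*609) + A = -1570*(665 - 1*609) - 15 = -1570*(665 - 609) - 15 = -1570*56 - 15 = -87920 - 15 = -87935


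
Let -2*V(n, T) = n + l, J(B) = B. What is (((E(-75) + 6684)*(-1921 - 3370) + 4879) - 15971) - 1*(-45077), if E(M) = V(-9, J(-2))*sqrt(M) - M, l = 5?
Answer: -35727884 - 52910*I*sqrt(3) ≈ -3.5728e+7 - 91643.0*I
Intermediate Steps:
V(n, T) = -5/2 - n/2 (V(n, T) = -(n + 5)/2 = -(5 + n)/2 = -5/2 - n/2)
E(M) = -M + 2*sqrt(M) (E(M) = (-5/2 - 1/2*(-9))*sqrt(M) - M = (-5/2 + 9/2)*sqrt(M) - M = 2*sqrt(M) - M = -M + 2*sqrt(M))
(((E(-75) + 6684)*(-1921 - 3370) + 4879) - 15971) - 1*(-45077) = ((((-1*(-75) + 2*sqrt(-75)) + 6684)*(-1921 - 3370) + 4879) - 15971) - 1*(-45077) = ((((75 + 2*(5*I*sqrt(3))) + 6684)*(-5291) + 4879) - 15971) + 45077 = ((((75 + 10*I*sqrt(3)) + 6684)*(-5291) + 4879) - 15971) + 45077 = (((6759 + 10*I*sqrt(3))*(-5291) + 4879) - 15971) + 45077 = (((-35761869 - 52910*I*sqrt(3)) + 4879) - 15971) + 45077 = ((-35756990 - 52910*I*sqrt(3)) - 15971) + 45077 = (-35772961 - 52910*I*sqrt(3)) + 45077 = -35727884 - 52910*I*sqrt(3)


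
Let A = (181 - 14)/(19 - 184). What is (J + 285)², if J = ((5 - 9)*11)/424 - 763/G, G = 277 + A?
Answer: 115915938212632804/1456262457049 ≈ 79598.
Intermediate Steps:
A = -167/165 (A = 167/(-165) = 167*(-1/165) = -167/165 ≈ -1.0121)
G = 45538/165 (G = 277 - 167/165 = 45538/165 ≈ 275.99)
J = -3461447/1206757 (J = ((5 - 9)*11)/424 - 763/45538/165 = -4*11*(1/424) - 763*165/45538 = -44*1/424 - 125895/45538 = -11/106 - 125895/45538 = -3461447/1206757 ≈ -2.8684)
(J + 285)² = (-3461447/1206757 + 285)² = (340464298/1206757)² = 115915938212632804/1456262457049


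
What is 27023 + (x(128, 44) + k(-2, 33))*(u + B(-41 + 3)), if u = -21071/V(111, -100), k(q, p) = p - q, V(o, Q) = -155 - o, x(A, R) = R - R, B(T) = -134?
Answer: 50211/2 ≈ 25106.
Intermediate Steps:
x(A, R) = 0
u = 1109/14 (u = -21071/(-155 - 1*111) = -21071/(-155 - 111) = -21071/(-266) = -21071*(-1/266) = 1109/14 ≈ 79.214)
27023 + (x(128, 44) + k(-2, 33))*(u + B(-41 + 3)) = 27023 + (0 + (33 - 1*(-2)))*(1109/14 - 134) = 27023 + (0 + (33 + 2))*(-767/14) = 27023 + (0 + 35)*(-767/14) = 27023 + 35*(-767/14) = 27023 - 3835/2 = 50211/2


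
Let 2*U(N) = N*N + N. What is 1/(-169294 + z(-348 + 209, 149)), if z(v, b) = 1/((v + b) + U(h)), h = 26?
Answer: -361/61115133 ≈ -5.9069e-6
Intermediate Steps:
U(N) = N/2 + N²/2 (U(N) = (N*N + N)/2 = (N² + N)/2 = (N + N²)/2 = N/2 + N²/2)
z(v, b) = 1/(351 + b + v) (z(v, b) = 1/((v + b) + (½)*26*(1 + 26)) = 1/((b + v) + (½)*26*27) = 1/((b + v) + 351) = 1/(351 + b + v))
1/(-169294 + z(-348 + 209, 149)) = 1/(-169294 + 1/(351 + 149 + (-348 + 209))) = 1/(-169294 + 1/(351 + 149 - 139)) = 1/(-169294 + 1/361) = 1/(-61115133/361) = -361/61115133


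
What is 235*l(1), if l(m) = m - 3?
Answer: -470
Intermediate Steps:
l(m) = -3 + m
235*l(1) = 235*(-3 + 1) = 235*(-2) = -470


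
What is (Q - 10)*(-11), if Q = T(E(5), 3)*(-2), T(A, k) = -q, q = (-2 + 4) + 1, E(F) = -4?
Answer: 44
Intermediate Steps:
q = 3 (q = 2 + 1 = 3)
T(A, k) = -3 (T(A, k) = -1*3 = -3)
Q = 6 (Q = -3*(-2) = 6)
(Q - 10)*(-11) = (6 - 10)*(-11) = -4*(-11) = 44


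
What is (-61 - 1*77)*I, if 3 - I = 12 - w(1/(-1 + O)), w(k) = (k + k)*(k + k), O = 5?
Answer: 2415/2 ≈ 1207.5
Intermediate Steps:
w(k) = 4*k² (w(k) = (2*k)*(2*k) = 4*k²)
I = -35/4 (I = 3 - (12 - 4*(1/(-1 + 5))²) = 3 - (12 - 4*(1/4)²) = 3 - (12 - 4*(¼)²) = 3 - (12 - 4/16) = 3 - (12 - 1*¼) = 3 - (12 - ¼) = 3 - 1*47/4 = 3 - 47/4 = -35/4 ≈ -8.7500)
(-61 - 1*77)*I = (-61 - 1*77)*(-35/4) = (-61 - 77)*(-35/4) = -138*(-35/4) = 2415/2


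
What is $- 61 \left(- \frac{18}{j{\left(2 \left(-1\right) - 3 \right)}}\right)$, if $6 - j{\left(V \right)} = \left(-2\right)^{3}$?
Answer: $\frac{549}{7} \approx 78.429$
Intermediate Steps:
$j{\left(V \right)} = 14$ ($j{\left(V \right)} = 6 - \left(-2\right)^{3} = 6 - -8 = 6 + 8 = 14$)
$- 61 \left(- \frac{18}{j{\left(2 \left(-1\right) - 3 \right)}}\right) = - 61 \left(- \frac{18}{14}\right) = - 61 \left(\left(-18\right) \frac{1}{14}\right) = \left(-61\right) \left(- \frac{9}{7}\right) = \frac{549}{7}$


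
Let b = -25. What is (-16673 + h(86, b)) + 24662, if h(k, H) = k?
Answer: 8075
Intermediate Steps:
(-16673 + h(86, b)) + 24662 = (-16673 + 86) + 24662 = -16587 + 24662 = 8075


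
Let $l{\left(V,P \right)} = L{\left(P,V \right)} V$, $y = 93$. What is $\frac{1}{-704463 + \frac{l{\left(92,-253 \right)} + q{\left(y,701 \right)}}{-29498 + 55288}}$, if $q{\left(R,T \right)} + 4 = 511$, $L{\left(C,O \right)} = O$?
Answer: $- \frac{25790}{18168091799} \approx -1.4195 \cdot 10^{-6}$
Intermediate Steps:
$q{\left(R,T \right)} = 507$ ($q{\left(R,T \right)} = -4 + 511 = 507$)
$l{\left(V,P \right)} = V^{2}$ ($l{\left(V,P \right)} = V V = V^{2}$)
$\frac{1}{-704463 + \frac{l{\left(92,-253 \right)} + q{\left(y,701 \right)}}{-29498 + 55288}} = \frac{1}{-704463 + \frac{92^{2} + 507}{-29498 + 55288}} = \frac{1}{-704463 + \frac{8464 + 507}{25790}} = \frac{1}{-704463 + 8971 \cdot \frac{1}{25790}} = \frac{1}{-704463 + \frac{8971}{25790}} = \frac{1}{- \frac{18168091799}{25790}} = - \frac{25790}{18168091799}$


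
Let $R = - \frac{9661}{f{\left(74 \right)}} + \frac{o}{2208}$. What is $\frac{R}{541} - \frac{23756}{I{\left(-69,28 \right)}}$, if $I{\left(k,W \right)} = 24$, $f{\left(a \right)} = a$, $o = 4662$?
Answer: $- \frac{21879343817}{22098768} \approx -990.07$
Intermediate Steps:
$R = - \frac{1748875}{13616}$ ($R = - \frac{9661}{74} + \frac{4662}{2208} = \left(-9661\right) \frac{1}{74} + 4662 \cdot \frac{1}{2208} = - \frac{9661}{74} + \frac{777}{368} = - \frac{1748875}{13616} \approx -128.44$)
$\frac{R}{541} - \frac{23756}{I{\left(-69,28 \right)}} = - \frac{1748875}{13616 \cdot 541} - \frac{23756}{24} = \left(- \frac{1748875}{13616}\right) \frac{1}{541} - \frac{5939}{6} = - \frac{1748875}{7366256} - \frac{5939}{6} = - \frac{21879343817}{22098768}$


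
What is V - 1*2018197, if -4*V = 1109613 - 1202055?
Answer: -3990173/2 ≈ -1.9951e+6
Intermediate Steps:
V = 46221/2 (V = -(1109613 - 1202055)/4 = -1/4*(-92442) = 46221/2 ≈ 23111.)
V - 1*2018197 = 46221/2 - 1*2018197 = 46221/2 - 2018197 = -3990173/2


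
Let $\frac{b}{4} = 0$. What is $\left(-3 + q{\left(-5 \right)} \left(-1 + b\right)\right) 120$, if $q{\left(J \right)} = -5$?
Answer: $240$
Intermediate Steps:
$b = 0$ ($b = 4 \cdot 0 = 0$)
$\left(-3 + q{\left(-5 \right)} \left(-1 + b\right)\right) 120 = \left(-3 - 5 \left(-1 + 0\right)\right) 120 = \left(-3 - -5\right) 120 = \left(-3 + 5\right) 120 = 2 \cdot 120 = 240$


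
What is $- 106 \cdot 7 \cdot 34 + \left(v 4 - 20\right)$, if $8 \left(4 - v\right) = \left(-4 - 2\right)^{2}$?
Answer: $-25250$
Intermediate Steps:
$v = - \frac{1}{2}$ ($v = 4 - \frac{\left(-4 - 2\right)^{2}}{8} = 4 - \frac{\left(-6\right)^{2}}{8} = 4 - \frac{9}{2} = - \frac{1}{2} \approx -0.5$)
$- 106 \cdot 7 \cdot 34 + \left(v 4 - 20\right) = - 106 \cdot 7 \cdot 34 - 22 = \left(-106\right) 238 - 22 = -25228 - 22 = -25250$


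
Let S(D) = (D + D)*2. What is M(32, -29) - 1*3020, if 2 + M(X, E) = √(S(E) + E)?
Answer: -3022 + I*√145 ≈ -3022.0 + 12.042*I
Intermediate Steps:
S(D) = 4*D (S(D) = (2*D)*2 = 4*D)
M(X, E) = -2 + √5*√E (M(X, E) = -2 + √(4*E + E) = -2 + √(5*E) = -2 + √5*√E)
M(32, -29) - 1*3020 = (-2 + √5*√(-29)) - 1*3020 = (-2 + √5*(I*√29)) - 3020 = (-2 + I*√145) - 3020 = -3022 + I*√145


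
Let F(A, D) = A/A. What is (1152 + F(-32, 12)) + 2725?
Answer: 3878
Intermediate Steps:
F(A, D) = 1
(1152 + F(-32, 12)) + 2725 = (1152 + 1) + 2725 = 1153 + 2725 = 3878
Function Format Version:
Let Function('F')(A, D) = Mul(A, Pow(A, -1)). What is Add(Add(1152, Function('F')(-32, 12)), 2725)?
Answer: 3878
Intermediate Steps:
Function('F')(A, D) = 1
Add(Add(1152, Function('F')(-32, 12)), 2725) = Add(Add(1152, 1), 2725) = Add(1153, 2725) = 3878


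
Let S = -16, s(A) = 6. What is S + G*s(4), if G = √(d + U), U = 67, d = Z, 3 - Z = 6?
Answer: 32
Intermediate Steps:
Z = -3 (Z = 3 - 1*6 = 3 - 6 = -3)
d = -3
G = 8 (G = √(-3 + 67) = √64 = 8)
S + G*s(4) = -16 + 8*6 = -16 + 48 = 32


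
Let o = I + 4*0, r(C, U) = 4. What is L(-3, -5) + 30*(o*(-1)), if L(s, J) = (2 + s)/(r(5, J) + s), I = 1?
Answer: -31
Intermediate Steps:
o = 1 (o = 1 + 4*0 = 1 + 0 = 1)
L(s, J) = (2 + s)/(4 + s)
L(-3, -5) + 30*(o*(-1)) = (2 - 3)/(4 - 3) + 30*(1*(-1)) = -1/1 + 30*(-1) = 1*(-1) - 30 = -1 - 30 = -31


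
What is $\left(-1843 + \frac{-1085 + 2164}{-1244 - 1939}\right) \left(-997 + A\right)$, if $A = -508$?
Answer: $\frac{8830358740}{3183} \approx 2.7742 \cdot 10^{6}$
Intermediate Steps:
$\left(-1843 + \frac{-1085 + 2164}{-1244 - 1939}\right) \left(-997 + A\right) = \left(-1843 + \frac{-1085 + 2164}{-1244 - 1939}\right) \left(-997 - 508\right) = \left(-1843 + \frac{1079}{-3183}\right) \left(-1505\right) = \left(-1843 + 1079 \left(- \frac{1}{3183}\right)\right) \left(-1505\right) = \left(-1843 - \frac{1079}{3183}\right) \left(-1505\right) = \left(- \frac{5867348}{3183}\right) \left(-1505\right) = \frac{8830358740}{3183}$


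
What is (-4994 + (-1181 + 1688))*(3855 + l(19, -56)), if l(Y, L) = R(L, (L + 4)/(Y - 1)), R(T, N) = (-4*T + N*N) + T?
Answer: -1465180493/81 ≈ -1.8089e+7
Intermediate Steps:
R(T, N) = N**2 - 3*T (R(T, N) = (-4*T + N**2) + T = (N**2 - 4*T) + T = N**2 - 3*T)
l(Y, L) = -3*L + (4 + L)**2/(-1 + Y)**2 (l(Y, L) = ((L + 4)/(Y - 1))**2 - 3*L = ((4 + L)/(-1 + Y))**2 - 3*L = (4 + L)**2/(-1 + Y)**2 - 3*L = -3*L + (4 + L)**2/(-1 + Y)**2)
(-4994 + (-1181 + 1688))*(3855 + l(19, -56)) = (-4994 + (-1181 + 1688))*(3855 + (-3*(-56) + (4 - 56)**2/(-1 + 19)**2)) = (-4994 + 507)*(3855 + (168 + (-52)**2/18**2)) = -4487*(3855 + (168 + (1/324)*2704)) = -4487*(3855 + (168 + 676/81)) = -4487*(3855 + 14284/81) = -4487*326539/81 = -1465180493/81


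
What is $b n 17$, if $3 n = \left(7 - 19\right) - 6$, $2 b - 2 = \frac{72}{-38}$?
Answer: $- \frac{102}{19} \approx -5.3684$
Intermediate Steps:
$b = \frac{1}{19}$ ($b = 1 + \frac{72 \frac{1}{-38}}{2} = 1 + \frac{72 \left(- \frac{1}{38}\right)}{2} = 1 + \frac{1}{2} \left(- \frac{36}{19}\right) = 1 - \frac{18}{19} = \frac{1}{19} \approx 0.052632$)
$n = -6$ ($n = \frac{\left(7 - 19\right) - 6}{3} = \frac{-12 - 6}{3} = \frac{1}{3} \left(-18\right) = -6$)
$b n 17 = \frac{1}{19} \left(-6\right) 17 = \left(- \frac{6}{19}\right) 17 = - \frac{102}{19}$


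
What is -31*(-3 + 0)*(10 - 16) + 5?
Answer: -553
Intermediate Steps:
-31*(-3 + 0)*(10 - 16) + 5 = -(-93)*(-6) + 5 = -31*18 + 5 = -558 + 5 = -553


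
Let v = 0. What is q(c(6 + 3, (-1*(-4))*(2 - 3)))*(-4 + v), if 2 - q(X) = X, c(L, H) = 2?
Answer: 0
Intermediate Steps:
q(X) = 2 - X
q(c(6 + 3, (-1*(-4))*(2 - 3)))*(-4 + v) = (2 - 1*2)*(-4 + 0) = (2 - 2)*(-4) = 0*(-4) = 0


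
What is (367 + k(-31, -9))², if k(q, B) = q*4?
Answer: 59049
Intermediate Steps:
k(q, B) = 4*q
(367 + k(-31, -9))² = (367 + 4*(-31))² = (367 - 124)² = 243² = 59049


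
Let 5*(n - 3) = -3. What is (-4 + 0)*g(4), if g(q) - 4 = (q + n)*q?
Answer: -592/5 ≈ -118.40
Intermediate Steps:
n = 12/5 (n = 3 + (1/5)*(-3) = 3 - 3/5 = 12/5 ≈ 2.4000)
g(q) = 4 + q*(12/5 + q) (g(q) = 4 + (q + 12/5)*q = 4 + (12/5 + q)*q = 4 + q*(12/5 + q))
(-4 + 0)*g(4) = (-4 + 0)*(4 + 4**2 + (12/5)*4) = -4*(4 + 16 + 48/5) = -4*148/5 = -592/5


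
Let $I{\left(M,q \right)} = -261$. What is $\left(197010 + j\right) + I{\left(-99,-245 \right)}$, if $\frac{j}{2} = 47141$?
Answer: $291031$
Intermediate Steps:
$j = 94282$ ($j = 2 \cdot 47141 = 94282$)
$\left(197010 + j\right) + I{\left(-99,-245 \right)} = \left(197010 + 94282\right) - 261 = 291292 - 261 = 291031$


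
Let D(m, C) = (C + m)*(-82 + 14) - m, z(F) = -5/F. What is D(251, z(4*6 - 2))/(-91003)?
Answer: 190339/1001033 ≈ 0.19014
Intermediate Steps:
D(m, C) = -69*m - 68*C (D(m, C) = (C + m)*(-68) - m = (-68*C - 68*m) - m = -69*m - 68*C)
D(251, z(4*6 - 2))/(-91003) = (-69*251 - (-340)/(4*6 - 2))/(-91003) = (-17319 - (-340)/(24 - 2))*(-1/91003) = (-17319 - (-340)/22)*(-1/91003) = (-17319 - 68*(-5/22))*(-1/91003) = (-17319 + 170/11)*(-1/91003) = -190339/11*(-1/91003) = 190339/1001033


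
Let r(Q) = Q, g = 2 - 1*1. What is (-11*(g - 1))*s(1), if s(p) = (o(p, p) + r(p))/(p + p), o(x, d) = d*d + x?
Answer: 0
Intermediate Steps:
g = 1 (g = 2 - 1 = 1)
o(x, d) = x + d² (o(x, d) = d² + x = x + d²)
s(p) = (p² + 2*p)/(2*p) (s(p) = ((p + p²) + p)/(p + p) = (p² + 2*p)/((2*p)) = (p² + 2*p)*(1/(2*p)) = (p² + 2*p)/(2*p))
(-11*(g - 1))*s(1) = (-11*(1 - 1))*(1 + (½)*1) = (-11*0)*(1 + ½) = 0*(3/2) = 0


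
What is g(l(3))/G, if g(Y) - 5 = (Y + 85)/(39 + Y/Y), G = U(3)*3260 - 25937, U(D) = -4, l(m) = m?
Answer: -36/194885 ≈ -0.00018472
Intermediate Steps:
G = -38977 (G = -4*3260 - 25937 = -13040 - 25937 = -38977)
g(Y) = 57/8 + Y/40 (g(Y) = 5 + (Y + 85)/(39 + Y/Y) = 5 + (85 + Y)/(39 + 1) = 5 + (85 + Y)/40 = 5 + (85 + Y)*(1/40) = 5 + (17/8 + Y/40) = 57/8 + Y/40)
g(l(3))/G = (57/8 + (1/40)*3)/(-38977) = (57/8 + 3/40)*(-1/38977) = (36/5)*(-1/38977) = -36/194885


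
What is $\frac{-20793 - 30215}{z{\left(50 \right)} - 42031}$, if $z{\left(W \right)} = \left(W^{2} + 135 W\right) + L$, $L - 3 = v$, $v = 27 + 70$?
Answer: $\frac{51008}{32681} \approx 1.5608$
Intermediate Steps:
$v = 97$
$L = 100$ ($L = 3 + 97 = 100$)
$z{\left(W \right)} = 100 + W^{2} + 135 W$ ($z{\left(W \right)} = \left(W^{2} + 135 W\right) + 100 = 100 + W^{2} + 135 W$)
$\frac{-20793 - 30215}{z{\left(50 \right)} - 42031} = \frac{-20793 - 30215}{\left(100 + 50^{2} + 135 \cdot 50\right) - 42031} = - \frac{51008}{\left(100 + 2500 + 6750\right) - 42031} = - \frac{51008}{9350 - 42031} = - \frac{51008}{-32681} = \left(-51008\right) \left(- \frac{1}{32681}\right) = \frac{51008}{32681}$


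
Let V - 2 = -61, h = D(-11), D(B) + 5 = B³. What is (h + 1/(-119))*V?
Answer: 9380115/119 ≈ 78825.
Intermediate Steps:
D(B) = -5 + B³
h = -1336 (h = -5 + (-11)³ = -5 - 1331 = -1336)
V = -59 (V = 2 - 61 = -59)
(h + 1/(-119))*V = (-1336 + 1/(-119))*(-59) = (-1336 - 1/119)*(-59) = -158985/119*(-59) = 9380115/119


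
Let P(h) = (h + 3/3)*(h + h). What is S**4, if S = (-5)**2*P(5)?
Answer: 5062500000000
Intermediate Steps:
P(h) = 2*h*(1 + h) (P(h) = (h + 3*(1/3))*(2*h) = (h + 1)*(2*h) = (1 + h)*(2*h) = 2*h*(1 + h))
S = 1500 (S = (-5)**2*(2*5*(1 + 5)) = 25*(2*5*6) = 25*60 = 1500)
S**4 = 1500**4 = 5062500000000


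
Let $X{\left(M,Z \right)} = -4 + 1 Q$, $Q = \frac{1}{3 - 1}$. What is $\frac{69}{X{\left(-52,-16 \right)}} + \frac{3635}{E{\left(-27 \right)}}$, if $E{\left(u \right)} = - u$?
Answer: $\frac{21719}{189} \approx 114.92$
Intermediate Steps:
$Q = \frac{1}{2} \approx 0.5$
$X{\left(M,Z \right)} = - \frac{7}{2}$ ($X{\left(M,Z \right)} = -4 + 1 \cdot \frac{1}{2} = -4 + \frac{1}{2} = - \frac{7}{2}$)
$\frac{69}{X{\left(-52,-16 \right)}} + \frac{3635}{E{\left(-27 \right)}} = \frac{69}{- \frac{7}{2}} + \frac{3635}{\left(-1\right) \left(-27\right)} = 69 \left(- \frac{2}{7}\right) + \frac{3635}{27} = - \frac{138}{7} + 3635 \cdot \frac{1}{27} = - \frac{138}{7} + \frac{3635}{27} = \frac{21719}{189}$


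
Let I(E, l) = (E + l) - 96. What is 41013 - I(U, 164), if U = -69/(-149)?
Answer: 6100736/149 ≈ 40945.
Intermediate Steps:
U = 69/149 (U = -69*(-1/149) = 69/149 ≈ 0.46309)
I(E, l) = -96 + E + l
41013 - I(U, 164) = 41013 - (-96 + 69/149 + 164) = 41013 - 1*10201/149 = 41013 - 10201/149 = 6100736/149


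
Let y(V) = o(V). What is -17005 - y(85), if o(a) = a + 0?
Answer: -17090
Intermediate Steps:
o(a) = a
y(V) = V
-17005 - y(85) = -17005 - 1*85 = -17005 - 85 = -17090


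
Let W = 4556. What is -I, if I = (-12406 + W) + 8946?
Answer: -1096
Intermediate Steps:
I = 1096 (I = (-12406 + 4556) + 8946 = -7850 + 8946 = 1096)
-I = -1*1096 = -1096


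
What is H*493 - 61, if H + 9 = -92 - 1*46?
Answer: -72532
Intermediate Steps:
H = -147 (H = -9 + (-92 - 1*46) = -9 + (-92 - 46) = -9 - 138 = -147)
H*493 - 61 = -147*493 - 61 = -72471 - 61 = -72532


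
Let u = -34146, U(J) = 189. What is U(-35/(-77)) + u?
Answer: -33957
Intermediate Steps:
U(-35/(-77)) + u = 189 - 34146 = -33957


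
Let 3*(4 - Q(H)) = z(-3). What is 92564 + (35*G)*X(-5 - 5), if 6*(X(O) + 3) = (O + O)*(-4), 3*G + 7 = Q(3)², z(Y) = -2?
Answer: 7641989/81 ≈ 94346.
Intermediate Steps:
Q(H) = 14/3 (Q(H) = 4 - ⅓*(-2) = 4 + ⅔ = 14/3)
G = 133/27 (G = -7/3 + (14/3)²/3 = -7/3 + (⅓)*(196/9) = -7/3 + 196/27 = 133/27 ≈ 4.9259)
X(O) = -3 - 4*O/3 (X(O) = -3 + ((O + O)*(-4))/6 = -3 + ((2*O)*(-4))/6 = -3 + (-8*O)/6 = -3 - 4*O/3)
92564 + (35*G)*X(-5 - 5) = 92564 + (35*(133/27))*(-3 - 4*(-5 - 5)/3) = 92564 + 4655*(-3 - 4/3*(-10))/27 = 92564 + 4655*(-3 + 40/3)/27 = 92564 + (4655/27)*(31/3) = 92564 + 144305/81 = 7641989/81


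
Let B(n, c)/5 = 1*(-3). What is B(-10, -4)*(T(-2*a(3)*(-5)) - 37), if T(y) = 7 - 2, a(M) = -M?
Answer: 480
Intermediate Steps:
T(y) = 5
B(n, c) = -15 (B(n, c) = 5*(1*(-3)) = 5*(-3) = -15)
B(-10, -4)*(T(-2*a(3)*(-5)) - 37) = -15*(5 - 37) = -15*(-32) = 480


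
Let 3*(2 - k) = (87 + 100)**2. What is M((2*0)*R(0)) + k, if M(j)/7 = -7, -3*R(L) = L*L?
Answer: -35110/3 ≈ -11703.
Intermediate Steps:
R(L) = -L**2/3 (R(L) = -L*L/3 = -L**2/3)
M(j) = -49 (M(j) = 7*(-7) = -49)
k = -34963/3 (k = 2 - (87 + 100)**2/3 = 2 - 1/3*187**2 = 2 - 1/3*34969 = 2 - 34969/3 = -34963/3 ≈ -11654.)
M((2*0)*R(0)) + k = -49 - 34963/3 = -35110/3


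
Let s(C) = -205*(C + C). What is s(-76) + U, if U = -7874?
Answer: 23286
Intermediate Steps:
s(C) = -410*C
s(-76) + U = -410*(-76) - 7874 = 31160 - 7874 = 23286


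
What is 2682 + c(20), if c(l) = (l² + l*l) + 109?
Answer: 3591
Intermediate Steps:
c(l) = 109 + 2*l² (c(l) = (l² + l²) + 109 = 2*l² + 109 = 109 + 2*l²)
2682 + c(20) = 2682 + (109 + 2*20²) = 2682 + (109 + 2*400) = 2682 + (109 + 800) = 2682 + 909 = 3591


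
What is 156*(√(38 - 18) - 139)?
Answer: -21684 + 312*√5 ≈ -20986.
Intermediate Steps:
156*(√(38 - 18) - 139) = 156*(√20 - 139) = 156*(2*√5 - 139) = 156*(-139 + 2*√5) = -21684 + 312*√5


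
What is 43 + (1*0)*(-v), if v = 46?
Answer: 43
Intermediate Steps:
43 + (1*0)*(-v) = 43 + (1*0)*(-1*46) = 43 + 0*(-46) = 43 + 0 = 43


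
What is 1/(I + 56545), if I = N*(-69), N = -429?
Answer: 1/86146 ≈ 1.1608e-5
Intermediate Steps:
I = 29601 (I = -429*(-69) = 29601)
1/(I + 56545) = 1/(29601 + 56545) = 1/86146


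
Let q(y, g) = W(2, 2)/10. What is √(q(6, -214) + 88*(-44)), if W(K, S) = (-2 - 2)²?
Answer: 2*I*√24190/5 ≈ 62.213*I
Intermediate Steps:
W(K, S) = 16 (W(K, S) = (-4)² = 16)
q(y, g) = 8/5 (q(y, g) = 16/10 = 16*(⅒) = 8/5)
√(q(6, -214) + 88*(-44)) = √(8/5 + 88*(-44)) = √(8/5 - 3872) = √(-19352/5) = 2*I*√24190/5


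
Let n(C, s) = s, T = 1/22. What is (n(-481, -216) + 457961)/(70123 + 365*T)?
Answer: 10070390/1543071 ≈ 6.5262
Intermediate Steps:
T = 1/22 ≈ 0.045455
(n(-481, -216) + 457961)/(70123 + 365*T) = (-216 + 457961)/(70123 + 365*(1/22)) = 457745/(70123 + 365/22) = 457745/(1543071/22) = 457745*(22/1543071) = 10070390/1543071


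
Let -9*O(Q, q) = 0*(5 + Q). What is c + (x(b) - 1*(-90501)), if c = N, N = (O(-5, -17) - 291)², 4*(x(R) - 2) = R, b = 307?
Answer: 701043/4 ≈ 1.7526e+5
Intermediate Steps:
x(R) = 2 + R/4
O(Q, q) = 0 (O(Q, q) = -0*(5 + Q) = -⅑*0 = 0)
N = 84681 (N = (0 - 291)² = (-291)² = 84681)
c = 84681
c + (x(b) - 1*(-90501)) = 84681 + ((2 + (¼)*307) - 1*(-90501)) = 84681 + ((2 + 307/4) + 90501) = 84681 + (315/4 + 90501) = 84681 + 362319/4 = 701043/4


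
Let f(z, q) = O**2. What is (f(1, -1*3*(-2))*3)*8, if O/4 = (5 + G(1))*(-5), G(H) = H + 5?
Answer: 1161600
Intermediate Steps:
G(H) = 5 + H
O = -220 (O = 4*((5 + (5 + 1))*(-5)) = 4*((5 + 6)*(-5)) = 4*(11*(-5)) = 4*(-55) = -220)
f(z, q) = 48400 (f(z, q) = (-220)**2 = 48400)
(f(1, -1*3*(-2))*3)*8 = (48400*3)*8 = 145200*8 = 1161600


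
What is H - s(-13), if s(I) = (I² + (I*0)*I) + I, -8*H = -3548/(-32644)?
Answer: -10185815/65288 ≈ -156.01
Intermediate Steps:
H = -887/65288 (H = -(-887)/(2*(-32644)) = -(-887)*(-1)/(2*32644) = -⅛*887/8161 = -887/65288 ≈ -0.013586)
s(I) = I + I² (s(I) = (I² + 0*I) + I = (I² + 0) + I = I² + I = I + I²)
H - s(-13) = -887/65288 - (-13)*(1 - 13) = -887/65288 - (-13)*(-12) = -887/65288 - 1*156 = -887/65288 - 156 = -10185815/65288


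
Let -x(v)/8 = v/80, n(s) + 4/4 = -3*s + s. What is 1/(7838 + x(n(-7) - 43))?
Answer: 1/7841 ≈ 0.00012753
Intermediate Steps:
n(s) = -1 - 2*s (n(s) = -1 + (-3*s + s) = -1 - 2*s)
x(v) = -v/10 (x(v) = -8*v/80 = -v/10)
1/(7838 + x(n(-7) - 43)) = 1/(7838 - ((-1 - 2*(-7)) - 43)/10) = 1/(7838 - ((-1 + 14) - 43)/10) = 1/(7838 - (13 - 43)/10) = 1/(7838 - ⅒*(-30)) = 1/(7838 + 3) = 1/7841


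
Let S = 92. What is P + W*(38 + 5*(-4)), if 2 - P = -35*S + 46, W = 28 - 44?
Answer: 2888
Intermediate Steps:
W = -16
P = 3176 (P = 2 - (-35*92 + 46) = 2 - (-3220 + 46) = 2 - 1*(-3174) = 2 + 3174 = 3176)
P + W*(38 + 5*(-4)) = 3176 - 16*(38 + 5*(-4)) = 3176 - 16*(38 - 20) = 3176 - 16*18 = 3176 - 288 = 2888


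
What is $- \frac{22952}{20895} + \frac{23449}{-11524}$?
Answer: $- \frac{754465703}{240793980} \approx -3.1332$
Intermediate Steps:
$- \frac{22952}{20895} + \frac{23449}{-11524} = \left(-22952\right) \frac{1}{20895} + 23449 \left(- \frac{1}{11524}\right) = - \frac{22952}{20895} - \frac{23449}{11524} = - \frac{754465703}{240793980}$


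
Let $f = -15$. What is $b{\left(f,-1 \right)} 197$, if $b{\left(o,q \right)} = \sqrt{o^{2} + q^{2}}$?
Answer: $197 \sqrt{226} \approx 2961.6$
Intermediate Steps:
$b{\left(f,-1 \right)} 197 = \sqrt{\left(-15\right)^{2} + \left(-1\right)^{2}} \cdot 197 = \sqrt{225 + 1} \cdot 197 = \sqrt{226} \cdot 197 = 197 \sqrt{226}$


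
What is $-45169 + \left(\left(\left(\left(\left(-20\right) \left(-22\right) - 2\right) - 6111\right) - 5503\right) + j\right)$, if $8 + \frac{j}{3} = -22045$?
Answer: $-122504$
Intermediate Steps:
$j = -66159$ ($j = -24 + 3 \left(-22045\right) = -24 - 66135 = -66159$)
$-45169 + \left(\left(\left(\left(\left(-20\right) \left(-22\right) - 2\right) - 6111\right) - 5503\right) + j\right) = -45169 - 77335 = -122504$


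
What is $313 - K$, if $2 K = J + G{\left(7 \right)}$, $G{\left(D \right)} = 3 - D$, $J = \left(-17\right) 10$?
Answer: $400$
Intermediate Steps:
$J = -170$
$K = -87$ ($K = \frac{-170 + \left(3 - 7\right)}{2} = \frac{-170 - 4}{2} = \frac{1}{2} \left(-174\right) = -87$)
$313 - K = 313 - -87 = 313 + 87 = 400$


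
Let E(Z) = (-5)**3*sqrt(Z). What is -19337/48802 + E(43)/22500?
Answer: -19337/48802 - sqrt(43)/180 ≈ -0.43266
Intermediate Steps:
E(Z) = -125*sqrt(Z)
-19337/48802 + E(43)/22500 = -19337/48802 - 125*sqrt(43)/22500 = -19337*1/48802 - 125*sqrt(43)*(1/22500) = -19337/48802 - sqrt(43)/180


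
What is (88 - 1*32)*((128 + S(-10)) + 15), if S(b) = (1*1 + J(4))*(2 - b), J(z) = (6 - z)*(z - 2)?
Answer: 11368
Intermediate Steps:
J(z) = (-2 + z)*(6 - z) (J(z) = (6 - z)*(-2 + z) = (-2 + z)*(6 - z))
S(b) = 10 - 5*b (S(b) = (1*1 + (-12 - 1*4**2 + 8*4))*(2 - b) = (1 + (-12 - 1*16 + 32))*(2 - b) = (1 + (-12 - 16 + 32))*(2 - b) = (1 + 4)*(2 - b) = 5*(2 - b) = 10 - 5*b)
(88 - 1*32)*((128 + S(-10)) + 15) = (88 - 1*32)*((128 + (10 - 5*(-10))) + 15) = (88 - 32)*((128 + (10 + 50)) + 15) = 56*((128 + 60) + 15) = 56*(188 + 15) = 56*203 = 11368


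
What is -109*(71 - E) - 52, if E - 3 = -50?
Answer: -12914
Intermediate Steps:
E = -47 (E = 3 - 50 = -47)
-109*(71 - E) - 52 = -109*(71 - 1*(-47)) - 52 = -109*(71 + 47) - 52 = -109*118 - 52 = -12862 - 52 = -12914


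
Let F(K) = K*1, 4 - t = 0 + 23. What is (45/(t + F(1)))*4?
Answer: -10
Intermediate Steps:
t = -19 (t = 4 - (0 + 23) = 4 - 1*23 = 4 - 23 = -19)
F(K) = K
(45/(t + F(1)))*4 = (45/(-19 + 1))*4 = (45/(-18))*4 = -1/18*45*4 = -5/2*4 = -10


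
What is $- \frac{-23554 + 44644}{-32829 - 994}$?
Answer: $\frac{21090}{33823} \approx 0.62354$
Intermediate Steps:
$- \frac{-23554 + 44644}{-32829 - 994} = - \frac{21090}{-33823} = - \frac{21090 \left(-1\right)}{33823} = \left(-1\right) \left(- \frac{21090}{33823}\right) = \frac{21090}{33823}$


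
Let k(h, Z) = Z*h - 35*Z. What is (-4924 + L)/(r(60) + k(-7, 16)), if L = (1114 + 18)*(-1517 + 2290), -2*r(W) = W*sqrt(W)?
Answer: -12181568/8283 + 1087640*sqrt(15)/8283 ≈ -962.11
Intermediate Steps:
r(W) = -W**(3/2)/2 (r(W) = -W*sqrt(W)/2 = -W**(3/2)/2)
L = 875036 (L = 1132*773 = 875036)
k(h, Z) = -35*Z + Z*h
(-4924 + L)/(r(60) + k(-7, 16)) = (-4924 + 875036)/(-60*sqrt(15) + 16*(-35 - 7)) = 870112/(-60*sqrt(15) + 16*(-42)) = 870112/(-60*sqrt(15) - 672) = 870112/(-672 - 60*sqrt(15))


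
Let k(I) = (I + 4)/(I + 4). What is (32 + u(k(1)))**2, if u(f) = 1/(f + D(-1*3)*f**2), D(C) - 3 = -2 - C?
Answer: 25921/25 ≈ 1036.8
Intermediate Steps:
D(C) = 1 - C (D(C) = 3 + (-2 - C) = 1 - C)
k(I) = 1 (k(I) = (4 + I)/(4 + I) = 1)
u(f) = 1/(f + 4*f**2) (u(f) = 1/(f + (1 - (-1)*3)*f**2) = 1/(f + (1 - 1*(-3))*f**2) = 1/(f + (1 + 3)*f**2) = 1/(f + 4*f**2))
(32 + u(k(1)))**2 = (32 + 1/(1*(1 + 4*1)))**2 = (32 + 1/(1 + 4))**2 = (32 + 1/5)**2 = (161/5)**2 = 25921/25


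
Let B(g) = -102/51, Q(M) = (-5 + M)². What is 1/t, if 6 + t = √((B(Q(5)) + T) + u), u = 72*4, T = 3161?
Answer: 2/1137 + √383/1137 ≈ 0.018971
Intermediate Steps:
B(g) = -2 (B(g) = -102*1/51 = -2)
u = 288
t = -6 + 3*√383 (t = -6 + √((-2 + 3161) + 288) = -6 + √(3159 + 288) = -6 + √3447 = -6 + 3*√383 ≈ 52.711)
1/t = 1/(-6 + 3*√383)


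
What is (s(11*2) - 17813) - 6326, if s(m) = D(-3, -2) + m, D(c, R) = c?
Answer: -24120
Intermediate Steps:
s(m) = -3 + m
(s(11*2) - 17813) - 6326 = ((-3 + 11*2) - 17813) - 6326 = ((-3 + 22) - 17813) - 6326 = (19 - 17813) - 6326 = -17794 - 6326 = -24120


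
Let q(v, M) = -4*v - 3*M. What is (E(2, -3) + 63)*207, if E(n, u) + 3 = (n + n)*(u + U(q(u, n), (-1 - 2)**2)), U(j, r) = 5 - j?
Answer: 9108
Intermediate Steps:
E(n, u) = -3 + 2*n*(5 + 3*n + 5*u) (E(n, u) = -3 + (n + n)*(u + (5 - (-4*u - 3*n))) = -3 + (2*n)*(u + (5 + (3*n + 4*u))) = -3 + (2*n)*(u + (5 + 3*n + 4*u)) = -3 + (2*n)*(5 + 3*n + 5*u) = -3 + 2*n*(5 + 3*n + 5*u))
(E(2, -3) + 63)*207 = ((-3 + 6*2**2 + 10*2 + 10*2*(-3)) + 63)*207 = ((-3 + 6*4 + 20 - 60) + 63)*207 = ((-3 + 24 + 20 - 60) + 63)*207 = (-19 + 63)*207 = 44*207 = 9108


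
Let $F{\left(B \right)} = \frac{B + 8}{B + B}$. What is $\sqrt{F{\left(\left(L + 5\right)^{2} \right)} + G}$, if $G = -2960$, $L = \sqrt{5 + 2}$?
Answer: $\frac{5 i \sqrt{94700 + 29595 \sqrt{7}}}{18} - \frac{i \sqrt{7} \sqrt{94700 + 29595 \sqrt{7}}}{18} \approx 54.401 i$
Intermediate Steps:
$L = \sqrt{7} \approx 2.6458$
$F{\left(B \right)} = \frac{8 + B}{2 B}$
$\sqrt{F{\left(\left(L + 5\right)^{2} \right)} + G} = \sqrt{\frac{8 + \left(\sqrt{7} + 5\right)^{2}}{2 \left(\sqrt{7} + 5\right)^{2}} - 2960} = \sqrt{\frac{8 + \left(5 + \sqrt{7}\right)^{2}}{2 \left(5 + \sqrt{7}\right)^{2}} - 2960} = \sqrt{-2960 + \frac{8 + \left(5 + \sqrt{7}\right)^{2}}{2 \left(5 + \sqrt{7}\right)^{2}}}$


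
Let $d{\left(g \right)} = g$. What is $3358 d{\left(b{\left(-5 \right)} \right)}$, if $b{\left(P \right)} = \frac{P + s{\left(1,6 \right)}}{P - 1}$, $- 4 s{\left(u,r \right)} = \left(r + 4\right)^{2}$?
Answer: $16790$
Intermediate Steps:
$s{\left(u,r \right)} = - \frac{\left(4 + r\right)^{2}}{4}$ ($s{\left(u,r \right)} = - \frac{\left(r + 4\right)^{2}}{4} = - \frac{\left(4 + r\right)^{2}}{4}$)
$b{\left(P \right)} = \frac{-25 + P}{-1 + P}$ ($b{\left(P \right)} = \frac{P - \frac{\left(4 + 6\right)^{2}}{4}}{P - 1} = \frac{P - \frac{10^{2}}{4}}{-1 + P} = \frac{P - 25}{-1 + P} = \frac{-25 + P}{-1 + P}$)
$3358 d{\left(b{\left(-5 \right)} \right)} = 3358 \frac{-25 - 5}{-1 - 5} = 3358 \frac{1}{-6} \left(-30\right) = 3358 \left(\left(- \frac{1}{6}\right) \left(-30\right)\right) = 3358 \cdot 5 = 16790$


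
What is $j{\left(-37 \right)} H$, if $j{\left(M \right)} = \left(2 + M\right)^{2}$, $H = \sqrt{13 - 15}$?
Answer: $1225 i \sqrt{2} \approx 1732.4 i$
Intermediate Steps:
$H = i \sqrt{2}$ ($H = \sqrt{-2} = i \sqrt{2} \approx 1.4142 i$)
$j{\left(-37 \right)} H = \left(2 - 37\right)^{2} i \sqrt{2} = \left(-35\right)^{2} i \sqrt{2} = 1225 i \sqrt{2}$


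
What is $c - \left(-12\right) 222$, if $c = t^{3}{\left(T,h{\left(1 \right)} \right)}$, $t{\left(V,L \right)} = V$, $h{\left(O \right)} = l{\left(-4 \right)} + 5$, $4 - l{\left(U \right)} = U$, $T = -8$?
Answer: $2152$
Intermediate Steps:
$l{\left(U \right)} = 4 - U$
$h{\left(O \right)} = 13$ ($h{\left(O \right)} = \left(4 - -4\right) + 5 = \left(4 + 4\right) + 5 = 8 + 5 = 13$)
$c = -512$ ($c = \left(-8\right)^{3} = -512$)
$c - \left(-12\right) 222 = -512 - \left(-12\right) 222 = -512 - -2664 = -512 + 2664 = 2152$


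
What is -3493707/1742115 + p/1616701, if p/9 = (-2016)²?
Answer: 19358444157451/938826354205 ≈ 20.620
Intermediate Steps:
p = 36578304 (p = 9*(-2016)² = 9*4064256 = 36578304)
-3493707/1742115 + p/1616701 = -3493707/1742115 + 36578304/1616701 = -3493707*1/1742115 + 36578304*(1/1616701) = -1164569/580705 + 36578304/1616701 = 19358444157451/938826354205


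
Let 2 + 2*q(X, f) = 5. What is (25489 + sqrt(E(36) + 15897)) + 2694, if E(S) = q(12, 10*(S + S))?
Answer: 28183 + 3*sqrt(7066)/2 ≈ 28309.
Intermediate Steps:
q(X, f) = 3/2 (q(X, f) = -1 + (1/2)*5 = -1 + 5/2 = 3/2)
E(S) = 3/2
(25489 + sqrt(E(36) + 15897)) + 2694 = (25489 + sqrt(3/2 + 15897)) + 2694 = (25489 + sqrt(31797/2)) + 2694 = (25489 + 3*sqrt(7066)/2) + 2694 = 28183 + 3*sqrt(7066)/2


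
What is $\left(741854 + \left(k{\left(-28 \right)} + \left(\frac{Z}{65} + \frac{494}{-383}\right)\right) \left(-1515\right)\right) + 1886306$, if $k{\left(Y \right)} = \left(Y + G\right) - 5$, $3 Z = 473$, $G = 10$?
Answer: $\frac{13250534166}{4979} \approx 2.6613 \cdot 10^{6}$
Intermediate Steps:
$Z = \frac{473}{3}$ ($Z = \frac{1}{3} \cdot 473 = \frac{473}{3} \approx 157.67$)
$k{\left(Y \right)} = 5 + Y$ ($k{\left(Y \right)} = \left(Y + 10\right) - 5 = \left(10 + Y\right) - 5 = 5 + Y$)
$\left(741854 + \left(k{\left(-28 \right)} + \left(\frac{Z}{65} + \frac{494}{-383}\right)\right) \left(-1515\right)\right) + 1886306 = \left(741854 + \left(\left(5 - 28\right) + \left(\frac{473}{3 \cdot 65} + \frac{494}{-383}\right)\right) \left(-1515\right)\right) + 1886306 = \left(741854 + \left(-23 + \left(\frac{473}{3} \cdot \frac{1}{65} + 494 \left(- \frac{1}{383}\right)\right)\right) \left(-1515\right)\right) + 1886306 = \left(741854 + \left(-23 + \left(\frac{473}{195} - \frac{494}{383}\right)\right) \left(-1515\right)\right) + 1886306 = \left(741854 + \left(-23 + \frac{84829}{74685}\right) \left(-1515\right)\right) + 1886306 = \left(741854 - - \frac{164925526}{4979}\right) + 1886306 = \left(741854 + \frac{164925526}{4979}\right) + 1886306 = \frac{3858616592}{4979} + 1886306 = \frac{13250534166}{4979}$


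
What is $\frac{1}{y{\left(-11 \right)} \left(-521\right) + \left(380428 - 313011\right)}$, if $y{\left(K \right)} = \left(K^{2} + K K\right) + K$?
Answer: $- \frac{1}{52934} \approx -1.8891 \cdot 10^{-5}$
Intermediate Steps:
$y{\left(K \right)} = K + 2 K^{2}$ ($y{\left(K \right)} = \left(K^{2} + K^{2}\right) + K = 2 K^{2} + K = K + 2 K^{2}$)
$\frac{1}{y{\left(-11 \right)} \left(-521\right) + \left(380428 - 313011\right)} = \frac{1}{- 11 \left(1 + 2 \left(-11\right)\right) \left(-521\right) + \left(380428 - 313011\right)} = \frac{1}{- 11 \left(1 - 22\right) \left(-521\right) + \left(380428 - 313011\right)} = \frac{1}{\left(-11\right) \left(-21\right) \left(-521\right) + 67417} = \frac{1}{231 \left(-521\right) + 67417} = \frac{1}{-120351 + 67417} = \frac{1}{-52934} = - \frac{1}{52934}$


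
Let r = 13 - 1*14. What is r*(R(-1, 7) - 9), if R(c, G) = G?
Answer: 2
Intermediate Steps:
r = -1 (r = 13 - 14 = -1)
r*(R(-1, 7) - 9) = -(7 - 9) = -1*(-2) = 2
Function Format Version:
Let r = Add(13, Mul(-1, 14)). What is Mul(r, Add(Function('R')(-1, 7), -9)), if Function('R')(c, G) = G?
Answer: 2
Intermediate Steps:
r = -1 (r = Add(13, -14) = -1)
Mul(r, Add(Function('R')(-1, 7), -9)) = Mul(-1, Add(7, -9)) = Mul(-1, -2) = 2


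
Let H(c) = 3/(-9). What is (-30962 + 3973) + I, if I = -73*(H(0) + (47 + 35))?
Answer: -98852/3 ≈ -32951.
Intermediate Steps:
H(c) = -⅓ (H(c) = 3*(-⅑) = -⅓)
I = -17885/3 (I = -73*(-⅓ + (47 + 35)) = -73*(-⅓ + 82) = -73*245/3 = -17885/3 ≈ -5961.7)
(-30962 + 3973) + I = (-30962 + 3973) - 17885/3 = -26989 - 17885/3 = -98852/3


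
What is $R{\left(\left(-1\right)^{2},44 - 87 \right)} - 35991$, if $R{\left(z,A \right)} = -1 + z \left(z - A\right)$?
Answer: $-35948$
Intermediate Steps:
$R{\left(\left(-1\right)^{2},44 - 87 \right)} - 35991 = \left(-1 + \left(\left(-1\right)^{2}\right)^{2} - \left(44 - 87\right) \left(-1\right)^{2}\right) - 35991 = \left(-1 + 1^{2} - \left(44 - 87\right) 1\right) - 35991 = \left(-1 + 1 - \left(-43\right) 1\right) - 35991 = \left(-1 + 1 + 43\right) - 35991 = 43 - 35991 = -35948$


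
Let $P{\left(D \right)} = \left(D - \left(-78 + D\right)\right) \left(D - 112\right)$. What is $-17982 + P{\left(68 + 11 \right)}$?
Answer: $-20556$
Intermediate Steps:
$P{\left(D \right)} = -8736 + 78 D$ ($P{\left(D \right)} = 78 \left(-112 + D\right) = -8736 + 78 D$)
$-17982 + P{\left(68 + 11 \right)} = -17982 - \left(8736 - 78 \left(68 + 11\right)\right) = -17982 + \left(-8736 + 78 \cdot 79\right) = -17982 + \left(-8736 + 6162\right) = -17982 - 2574 = -20556$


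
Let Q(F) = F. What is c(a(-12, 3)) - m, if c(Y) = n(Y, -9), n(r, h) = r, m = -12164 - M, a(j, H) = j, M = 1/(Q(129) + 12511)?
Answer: 153601281/12640 ≈ 12152.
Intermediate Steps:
M = 1/12640 (M = 1/(129 + 12511) = 1/12640 ≈ 7.9114e-5)
m = -153752961/12640 (m = -12164 - 1*1/12640 = -12164 - 1/12640 = -153752961/12640 ≈ -12164.)
c(Y) = Y
c(a(-12, 3)) - m = -12 - 1*(-153752961/12640) = -12 + 153752961/12640 = 153601281/12640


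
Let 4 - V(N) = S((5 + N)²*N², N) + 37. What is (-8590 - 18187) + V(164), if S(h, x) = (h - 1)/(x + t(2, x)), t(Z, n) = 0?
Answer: -772573495/164 ≈ -4.7108e+6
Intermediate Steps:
S(h, x) = (-1 + h)/x (S(h, x) = (h - 1)/(x + 0) = (-1 + h)/x)
V(N) = -33 - (-1 + N²*(5 + N)²)/N (V(N) = 4 - ((-1 + (5 + N)²*N²)/N + 37) = 4 - ((-1 + N²*(5 + N)²)/N + 37) = 4 - (37 + (-1 + N²*(5 + N)²)/N) = 4 + (-37 - (-1 + N²*(5 + N)²)/N) = -33 - (-1 + N²*(5 + N)²)/N)
(-8590 - 18187) + V(164) = (-8590 - 18187) + (-33 + 1/164 - 1*164*(5 + 164)²) = -26777 + (-33 + 1/164 - 1*164*169²) = -26777 + (-33 + 1/164 - 1*164*28561) = -26777 + (-33 + 1/164 - 4684004) = -26777 - 768182067/164 = -772573495/164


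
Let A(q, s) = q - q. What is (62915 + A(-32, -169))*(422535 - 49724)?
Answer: 23455404065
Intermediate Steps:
A(q, s) = 0
(62915 + A(-32, -169))*(422535 - 49724) = (62915 + 0)*(422535 - 49724) = 62915*372811 = 23455404065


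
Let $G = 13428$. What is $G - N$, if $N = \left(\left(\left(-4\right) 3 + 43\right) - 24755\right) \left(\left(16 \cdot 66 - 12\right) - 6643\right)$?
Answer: $-138416248$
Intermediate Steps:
$N = 138429676$ ($N = \left(\left(-12 + 43\right) - 24755\right) \left(\left(1056 - 12\right) - 6643\right) = \left(31 - 24755\right) \left(1044 - 6643\right) = \left(-24724\right) \left(-5599\right) = 138429676$)
$G - N = 13428 - 138429676 = -138416248$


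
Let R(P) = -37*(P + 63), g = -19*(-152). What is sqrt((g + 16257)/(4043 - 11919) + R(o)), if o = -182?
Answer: 3*sqrt(7582593403)/3938 ≈ 66.337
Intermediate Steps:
g = 2888
R(P) = -2331 - 37*P (R(P) = -37*(63 + P) = -2331 - 37*P)
sqrt((g + 16257)/(4043 - 11919) + R(o)) = sqrt((2888 + 16257)/(4043 - 11919) + (-2331 - 37*(-182))) = sqrt(19145/(-7876) + (-2331 + 6734)) = sqrt(19145*(-1/7876) + 4403) = sqrt(-19145/7876 + 4403) = sqrt(34658883/7876) = 3*sqrt(7582593403)/3938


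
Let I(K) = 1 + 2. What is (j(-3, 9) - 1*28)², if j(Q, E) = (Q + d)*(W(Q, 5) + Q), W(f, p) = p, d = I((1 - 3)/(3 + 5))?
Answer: 784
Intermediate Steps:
I(K) = 3
d = 3
j(Q, E) = (3 + Q)*(5 + Q) (j(Q, E) = (Q + 3)*(5 + Q) = (3 + Q)*(5 + Q))
(j(-3, 9) - 1*28)² = ((15 + (-3)² + 8*(-3)) - 1*28)² = ((15 + 9 - 24) - 28)² = (0 - 28)² = (-28)² = 784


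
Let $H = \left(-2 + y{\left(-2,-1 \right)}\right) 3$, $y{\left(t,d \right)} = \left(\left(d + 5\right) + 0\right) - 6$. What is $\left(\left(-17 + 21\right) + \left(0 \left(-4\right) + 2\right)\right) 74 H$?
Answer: $-5328$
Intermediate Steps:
$y{\left(t,d \right)} = -1 + d$ ($y{\left(t,d \right)} = \left(\left(5 + d\right) + 0\right) - 6 = \left(5 + d\right) - 6 = -1 + d$)
$H = -12$ ($H = \left(-2 - 2\right) 3 = \left(-4\right) 3 = -12$)
$\left(\left(-17 + 21\right) + \left(0 \left(-4\right) + 2\right)\right) 74 H = \left(\left(-17 + 21\right) + \left(0 \left(-4\right) + 2\right)\right) 74 \left(-12\right) = \left(4 + \left(0 + 2\right)\right) 74 \left(-12\right) = \left(4 + 2\right) 74 \left(-12\right) = 6 \cdot 74 \left(-12\right) = 444 \left(-12\right) = -5328$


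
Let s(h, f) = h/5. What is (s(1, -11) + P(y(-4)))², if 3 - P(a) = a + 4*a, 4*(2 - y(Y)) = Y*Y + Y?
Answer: 1681/25 ≈ 67.240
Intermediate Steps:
y(Y) = 2 - Y/4 - Y²/4 (y(Y) = 2 - (Y*Y + Y)/4 = 2 - (Y² + Y)/4 = 2 - (Y + Y²)/4 = 2 + (-Y/4 - Y²/4) = 2 - Y/4 - Y²/4)
s(h, f) = h/5 (s(h, f) = h*(⅕) = h/5)
P(a) = 3 - 5*a (P(a) = 3 - (a + 4*a) = 3 - 5*a)
(s(1, -11) + P(y(-4)))² = ((⅕)*1 + (3 - 5*(2 - ¼*(-4) - ¼*(-4)²)))² = (⅕ + (3 - 5*(2 + 1 - ¼*16)))² = (⅕ + (3 - 5*(2 + 1 - 4)))² = (⅕ + (3 - 5*(-1)))² = (⅕ + (3 + 5))² = (⅕ + 8)² = (41/5)² = 1681/25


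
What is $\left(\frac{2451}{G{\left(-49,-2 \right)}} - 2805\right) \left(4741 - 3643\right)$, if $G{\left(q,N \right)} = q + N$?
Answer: $- \frac{53255196}{17} \approx -3.1327 \cdot 10^{6}$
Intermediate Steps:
$G{\left(q,N \right)} = N + q$
$\left(\frac{2451}{G{\left(-49,-2 \right)}} - 2805\right) \left(4741 - 3643\right) = \left(\frac{2451}{-2 - 49} - 2805\right) \left(4741 - 3643\right) = \left(\frac{2451}{-51} - 2805\right) 1098 = \left(2451 \left(- \frac{1}{51}\right) - 2805\right) 1098 = \left(- \frac{817}{17} - 2805\right) 1098 = \left(- \frac{48502}{17}\right) 1098 = - \frac{53255196}{17}$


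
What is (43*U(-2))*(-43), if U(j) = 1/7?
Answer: -1849/7 ≈ -264.14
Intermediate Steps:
U(j) = ⅐
(43*U(-2))*(-43) = (43*(⅐))*(-43) = (43/7)*(-43) = -1849/7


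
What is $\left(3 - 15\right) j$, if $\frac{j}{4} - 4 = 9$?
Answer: $-624$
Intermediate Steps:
$j = 52$ ($j = 16 + 4 \cdot 9 = 16 + 36 = 52$)
$\left(3 - 15\right) j = \left(3 - 15\right) 52 = \left(-12\right) 52 = -624$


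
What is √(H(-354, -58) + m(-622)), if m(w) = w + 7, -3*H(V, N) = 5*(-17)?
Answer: 4*I*√330/3 ≈ 24.221*I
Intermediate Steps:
H(V, N) = 85/3 (H(V, N) = -5*(-17)/3 = -⅓*(-85) = 85/3)
m(w) = 7 + w
√(H(-354, -58) + m(-622)) = √(85/3 + (7 - 622)) = √(85/3 - 615) = √(-1760/3) = 4*I*√330/3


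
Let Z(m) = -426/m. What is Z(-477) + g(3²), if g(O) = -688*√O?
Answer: -328034/159 ≈ -2063.1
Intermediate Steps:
Z(-477) + g(3²) = -426/(-477) - 688*√(3²) = -426*(-1/477) - 688*√9 = 142/159 - 688*3 = 142/159 - 2064 = -328034/159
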